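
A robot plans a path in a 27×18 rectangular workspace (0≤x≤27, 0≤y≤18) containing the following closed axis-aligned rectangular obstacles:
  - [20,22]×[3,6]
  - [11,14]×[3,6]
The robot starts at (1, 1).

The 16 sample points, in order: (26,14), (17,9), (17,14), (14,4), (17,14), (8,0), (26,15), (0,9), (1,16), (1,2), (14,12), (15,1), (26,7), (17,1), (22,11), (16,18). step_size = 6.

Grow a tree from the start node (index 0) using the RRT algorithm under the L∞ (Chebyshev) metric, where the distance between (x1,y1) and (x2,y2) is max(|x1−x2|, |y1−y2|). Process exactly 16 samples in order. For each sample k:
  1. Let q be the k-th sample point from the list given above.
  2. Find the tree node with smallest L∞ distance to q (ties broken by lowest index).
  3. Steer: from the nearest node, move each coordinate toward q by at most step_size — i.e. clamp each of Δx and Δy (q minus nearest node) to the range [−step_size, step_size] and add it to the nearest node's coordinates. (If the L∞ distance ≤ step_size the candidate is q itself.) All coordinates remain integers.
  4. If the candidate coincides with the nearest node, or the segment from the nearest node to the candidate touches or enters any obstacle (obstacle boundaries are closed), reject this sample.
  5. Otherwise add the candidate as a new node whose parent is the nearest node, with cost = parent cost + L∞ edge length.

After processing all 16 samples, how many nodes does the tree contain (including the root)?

1. q=(26,14) nearest=0 d=25 new=(7,7) → add node 1 parent=0 cost=6
2. q=(17,9) nearest=1 d=10 new=(13,9) → add node 2 parent=1 cost=12
3. q=(17,14) nearest=2 d=5 new=(17,14) → add node 3 parent=2 cost=17
4. q=(14,4) nearest=2 d=5 new=(14,4) → blocked by [11,14]×[3,6], reject
5. q=(17,14) nearest=3 d=0 → coincident, reject
6. q=(8,0) nearest=0 d=7 new=(7,0) → add node 4 parent=0 cost=6
7. q=(26,15) nearest=3 d=9 new=(23,15) → add node 5 parent=3 cost=23
8. q=(0,9) nearest=1 d=7 new=(1,9) → add node 6 parent=1 cost=12
9. q=(1,16) nearest=6 d=7 new=(1,15) → add node 7 parent=6 cost=18
10. q=(1,2) nearest=0 d=1 new=(1,2) → add node 8 parent=0 cost=1
11. q=(14,12) nearest=2 d=3 new=(14,12) → add node 9 parent=2 cost=15
12. q=(15,1) nearest=1 d=8 new=(13,1) → blocked by [11,14]×[3,6], reject
13. q=(26,7) nearest=5 d=8 new=(26,9) → add node 10 parent=5 cost=29
14. q=(17,1) nearest=2 d=8 new=(17,3) → add node 11 parent=2 cost=18
15. q=(22,11) nearest=5 d=4 new=(22,11) → add node 12 parent=5 cost=27
16. q=(16,18) nearest=3 d=4 new=(16,18) → add node 13 parent=3 cost=21

Node count: 14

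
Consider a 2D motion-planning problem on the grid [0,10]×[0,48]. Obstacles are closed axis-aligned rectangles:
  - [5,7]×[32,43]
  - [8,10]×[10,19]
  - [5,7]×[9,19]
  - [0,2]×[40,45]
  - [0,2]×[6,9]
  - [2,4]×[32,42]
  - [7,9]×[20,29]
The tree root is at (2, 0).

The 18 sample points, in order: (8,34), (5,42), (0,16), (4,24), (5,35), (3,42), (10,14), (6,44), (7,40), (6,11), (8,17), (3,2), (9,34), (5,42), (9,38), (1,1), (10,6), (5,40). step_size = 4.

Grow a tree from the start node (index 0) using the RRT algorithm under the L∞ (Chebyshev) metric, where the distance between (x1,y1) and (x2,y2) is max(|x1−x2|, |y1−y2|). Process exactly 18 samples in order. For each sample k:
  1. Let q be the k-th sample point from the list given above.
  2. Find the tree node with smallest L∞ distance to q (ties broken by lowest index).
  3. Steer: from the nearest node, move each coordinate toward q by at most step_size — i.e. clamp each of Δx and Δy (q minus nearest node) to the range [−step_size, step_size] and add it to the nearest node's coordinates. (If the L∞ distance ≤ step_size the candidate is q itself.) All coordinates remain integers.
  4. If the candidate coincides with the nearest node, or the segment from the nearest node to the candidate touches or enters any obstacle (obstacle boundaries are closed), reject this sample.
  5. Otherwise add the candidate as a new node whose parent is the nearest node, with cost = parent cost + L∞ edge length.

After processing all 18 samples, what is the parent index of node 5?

1. q=(8,34) nearest=0 d=34 new=(6,4) → add node 1 parent=0 cost=4
2. q=(5,42) nearest=1 d=38 new=(5,8) → add node 2 parent=1 cost=8
3. q=(0,16) nearest=2 d=8 new=(1,12) → add node 3 parent=2 cost=12
4. q=(4,24) nearest=3 d=12 new=(4,16) → add node 4 parent=3 cost=16
5. q=(5,35) nearest=4 d=19 new=(5,20) → add node 5 parent=4 cost=20
6. q=(3,42) nearest=5 d=22 new=(3,24) → add node 6 parent=5 cost=24
7. q=(10,14) nearest=2 d=6 new=(9,12) → blocked by [8,10]×[10,19], reject
8. q=(6,44) nearest=6 d=20 new=(6,28) → add node 7 parent=6 cost=28
9. q=(7,40) nearest=7 d=12 new=(7,32) → blocked by [5,7]×[32,43], reject
10. q=(6,11) nearest=2 d=3 new=(6,11) → blocked by [5,7]×[9,19], reject
11. q=(8,17) nearest=5 d=3 new=(8,17) → blocked by [8,10]×[10,19], reject
12. q=(3,2) nearest=0 d=2 new=(3,2) → add node 8 parent=0 cost=2
13. q=(9,34) nearest=7 d=6 new=(9,32) → add node 9 parent=7 cost=32
14. q=(5,42) nearest=9 d=10 new=(5,36) → blocked by [5,7]×[32,43], reject
15. q=(9,38) nearest=9 d=6 new=(9,36) → add node 10 parent=9 cost=36
16. q=(1,1) nearest=0 d=1 new=(1,1) → add node 11 parent=0 cost=1
17. q=(10,6) nearest=1 d=4 new=(10,6) → add node 12 parent=1 cost=8
18. q=(5,40) nearest=10 d=4 new=(5,40) → blocked by [5,7]×[32,43], reject

Parent of node 5: 4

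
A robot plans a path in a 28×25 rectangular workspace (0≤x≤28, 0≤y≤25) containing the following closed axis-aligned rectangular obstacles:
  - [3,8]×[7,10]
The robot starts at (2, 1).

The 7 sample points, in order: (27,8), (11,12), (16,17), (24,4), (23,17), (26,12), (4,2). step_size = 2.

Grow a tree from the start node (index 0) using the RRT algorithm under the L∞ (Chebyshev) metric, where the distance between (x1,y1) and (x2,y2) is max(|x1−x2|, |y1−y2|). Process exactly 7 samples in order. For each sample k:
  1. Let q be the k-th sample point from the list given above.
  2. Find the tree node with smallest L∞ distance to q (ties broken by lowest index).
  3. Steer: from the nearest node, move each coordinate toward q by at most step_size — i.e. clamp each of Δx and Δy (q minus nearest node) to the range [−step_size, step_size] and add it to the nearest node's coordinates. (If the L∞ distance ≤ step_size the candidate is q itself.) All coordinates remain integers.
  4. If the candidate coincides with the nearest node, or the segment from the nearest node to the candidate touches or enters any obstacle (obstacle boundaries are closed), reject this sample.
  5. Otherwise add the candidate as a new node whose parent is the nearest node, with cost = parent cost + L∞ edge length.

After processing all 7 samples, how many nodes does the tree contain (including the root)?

Node count: 7

1. q=(27,8) nearest=0 d=25 new=(4,3) → add node 1 parent=0 cost=2
2. q=(11,12) nearest=1 d=9 new=(6,5) → add node 2 parent=1 cost=4
3. q=(16,17) nearest=2 d=12 new=(8,7) → blocked by [3,8]×[7,10], reject
4. q=(24,4) nearest=2 d=18 new=(8,4) → add node 3 parent=2 cost=6
5. q=(23,17) nearest=3 d=15 new=(10,6) → add node 4 parent=3 cost=8
6. q=(26,12) nearest=4 d=16 new=(12,8) → add node 5 parent=4 cost=10
7. q=(4,2) nearest=1 d=1 new=(4,2) → add node 6 parent=1 cost=3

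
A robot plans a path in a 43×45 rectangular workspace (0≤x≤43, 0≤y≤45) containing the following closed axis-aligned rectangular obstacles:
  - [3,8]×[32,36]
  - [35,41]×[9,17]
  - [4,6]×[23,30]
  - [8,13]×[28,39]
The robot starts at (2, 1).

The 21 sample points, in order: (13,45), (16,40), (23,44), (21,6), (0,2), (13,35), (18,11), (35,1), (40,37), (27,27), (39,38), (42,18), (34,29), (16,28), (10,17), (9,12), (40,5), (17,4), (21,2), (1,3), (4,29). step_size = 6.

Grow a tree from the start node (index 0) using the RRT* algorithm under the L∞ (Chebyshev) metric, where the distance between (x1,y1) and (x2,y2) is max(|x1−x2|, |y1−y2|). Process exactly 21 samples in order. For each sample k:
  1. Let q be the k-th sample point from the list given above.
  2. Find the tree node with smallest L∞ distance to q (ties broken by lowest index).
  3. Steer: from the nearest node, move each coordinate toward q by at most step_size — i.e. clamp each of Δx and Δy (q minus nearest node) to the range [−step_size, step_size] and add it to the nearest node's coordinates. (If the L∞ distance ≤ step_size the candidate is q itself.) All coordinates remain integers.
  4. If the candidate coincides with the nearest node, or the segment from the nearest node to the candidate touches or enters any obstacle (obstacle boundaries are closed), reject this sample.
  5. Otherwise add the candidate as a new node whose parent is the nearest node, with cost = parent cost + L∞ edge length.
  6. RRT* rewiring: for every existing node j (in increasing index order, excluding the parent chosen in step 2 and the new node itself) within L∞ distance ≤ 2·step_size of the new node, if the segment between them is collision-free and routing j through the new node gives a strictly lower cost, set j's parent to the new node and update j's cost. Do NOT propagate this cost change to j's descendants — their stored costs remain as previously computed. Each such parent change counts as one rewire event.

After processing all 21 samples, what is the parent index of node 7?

Parent of node 7: 2

1. q=(13,45) nearest=0 d=44 new=(8,7) → add node 1 parent=0 cost=6
2. q=(16,40) nearest=1 d=33 new=(14,13) → add node 2 parent=1 cost=12
3. q=(23,44) nearest=2 d=31 new=(20,19) → add node 3 parent=2 cost=18
4. q=(21,6) nearest=2 d=7 new=(20,7) → add node 4 parent=2 cost=18
5. q=(0,2) nearest=0 d=2 new=(0,2) → add node 5 parent=0 cost=2
6. q=(13,35) nearest=3 d=16 new=(14,25) → add node 6 parent=3 cost=24
7. q=(18,11) nearest=2 d=4 new=(18,11) → add node 7 parent=2 cost=16
8. q=(35,1) nearest=4 d=15 new=(26,1) → add node 8 parent=4 cost=24
9. q=(40,37) nearest=3 d=20 new=(26,25) → add node 9 parent=3 cost=24
10. q=(27,27) nearest=9 d=2 new=(27,27) → add node 10 parent=9 cost=26
11. q=(39,38) nearest=10 d=12 new=(33,33) → add node 11 parent=10 cost=32
12. q=(42,18) nearest=10 d=15 new=(33,21) → add node 12 parent=10 cost=32
13. q=(34,29) nearest=11 d=4 new=(34,29) → add node 13 parent=11 cost=36
14. q=(16,28) nearest=6 d=3 new=(16,28) → add node 14 parent=6 cost=27
15. q=(10,17) nearest=2 d=4 new=(10,17) → add node 15 parent=2 cost=16
16. q=(9,12) nearest=1 d=5 new=(9,12) → add node 16 parent=1 cost=11
17. q=(40,5) nearest=8 d=14 new=(32,5) → add node 17 parent=8 cost=30
18. q=(17,4) nearest=4 d=3 new=(17,4) → add node 18 parent=4 cost=21
19. q=(21,2) nearest=18 d=4 new=(21,2) → add node 19 parent=18 cost=25
20. q=(1,3) nearest=5 d=1 new=(1,3) → add node 20 parent=5 cost=3
21. q=(4,29) nearest=6 d=10 new=(8,29) → blocked by [8,13]×[28,39], reject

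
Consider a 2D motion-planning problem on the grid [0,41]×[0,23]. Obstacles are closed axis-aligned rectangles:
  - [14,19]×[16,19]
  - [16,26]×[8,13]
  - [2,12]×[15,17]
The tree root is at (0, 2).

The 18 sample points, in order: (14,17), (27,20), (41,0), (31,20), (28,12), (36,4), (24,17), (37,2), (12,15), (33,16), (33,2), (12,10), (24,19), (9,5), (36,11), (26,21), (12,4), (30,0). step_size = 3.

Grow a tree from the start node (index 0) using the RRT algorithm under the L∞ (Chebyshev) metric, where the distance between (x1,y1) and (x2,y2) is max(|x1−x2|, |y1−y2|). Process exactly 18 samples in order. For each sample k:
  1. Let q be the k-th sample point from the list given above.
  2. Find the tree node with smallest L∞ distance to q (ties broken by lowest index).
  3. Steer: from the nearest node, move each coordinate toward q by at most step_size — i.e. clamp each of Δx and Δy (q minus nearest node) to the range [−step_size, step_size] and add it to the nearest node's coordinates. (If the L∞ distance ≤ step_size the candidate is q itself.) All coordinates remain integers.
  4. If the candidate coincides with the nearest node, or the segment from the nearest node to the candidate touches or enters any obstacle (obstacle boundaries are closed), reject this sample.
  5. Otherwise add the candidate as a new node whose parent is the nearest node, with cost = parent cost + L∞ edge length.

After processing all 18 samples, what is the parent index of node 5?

Parent of node 5: 4

1. q=(14,17) nearest=0 d=15 new=(3,5) → add node 1 parent=0 cost=3
2. q=(27,20) nearest=1 d=24 new=(6,8) → add node 2 parent=1 cost=6
3. q=(41,0) nearest=2 d=35 new=(9,5) → add node 3 parent=2 cost=9
4. q=(31,20) nearest=3 d=22 new=(12,8) → add node 4 parent=3 cost=12
5. q=(28,12) nearest=4 d=16 new=(15,11) → add node 5 parent=4 cost=15
6. q=(36,4) nearest=5 d=21 new=(18,8) → blocked by [16,26]×[8,13], reject
7. q=(24,17) nearest=5 d=9 new=(18,14) → blocked by [16,26]×[8,13], reject
8. q=(37,2) nearest=5 d=22 new=(18,8) → blocked by [16,26]×[8,13], reject
9. q=(12,15) nearest=5 d=4 new=(12,14) → add node 6 parent=5 cost=18
10. q=(33,16) nearest=5 d=18 new=(18,14) → blocked by [16,26]×[8,13], reject
11. q=(33,2) nearest=5 d=18 new=(18,8) → blocked by [16,26]×[8,13], reject
12. q=(12,10) nearest=4 d=2 new=(12,10) → add node 7 parent=4 cost=14
13. q=(24,19) nearest=5 d=9 new=(18,14) → blocked by [16,26]×[8,13], reject
14. q=(9,5) nearest=3 d=0 → coincident, reject
15. q=(36,11) nearest=5 d=21 new=(18,11) → blocked by [16,26]×[8,13], reject
16. q=(26,21) nearest=5 d=11 new=(18,14) → blocked by [16,26]×[8,13], reject
17. q=(12,4) nearest=3 d=3 new=(12,4) → add node 8 parent=3 cost=12
18. q=(30,0) nearest=5 d=15 new=(18,8) → blocked by [16,26]×[8,13], reject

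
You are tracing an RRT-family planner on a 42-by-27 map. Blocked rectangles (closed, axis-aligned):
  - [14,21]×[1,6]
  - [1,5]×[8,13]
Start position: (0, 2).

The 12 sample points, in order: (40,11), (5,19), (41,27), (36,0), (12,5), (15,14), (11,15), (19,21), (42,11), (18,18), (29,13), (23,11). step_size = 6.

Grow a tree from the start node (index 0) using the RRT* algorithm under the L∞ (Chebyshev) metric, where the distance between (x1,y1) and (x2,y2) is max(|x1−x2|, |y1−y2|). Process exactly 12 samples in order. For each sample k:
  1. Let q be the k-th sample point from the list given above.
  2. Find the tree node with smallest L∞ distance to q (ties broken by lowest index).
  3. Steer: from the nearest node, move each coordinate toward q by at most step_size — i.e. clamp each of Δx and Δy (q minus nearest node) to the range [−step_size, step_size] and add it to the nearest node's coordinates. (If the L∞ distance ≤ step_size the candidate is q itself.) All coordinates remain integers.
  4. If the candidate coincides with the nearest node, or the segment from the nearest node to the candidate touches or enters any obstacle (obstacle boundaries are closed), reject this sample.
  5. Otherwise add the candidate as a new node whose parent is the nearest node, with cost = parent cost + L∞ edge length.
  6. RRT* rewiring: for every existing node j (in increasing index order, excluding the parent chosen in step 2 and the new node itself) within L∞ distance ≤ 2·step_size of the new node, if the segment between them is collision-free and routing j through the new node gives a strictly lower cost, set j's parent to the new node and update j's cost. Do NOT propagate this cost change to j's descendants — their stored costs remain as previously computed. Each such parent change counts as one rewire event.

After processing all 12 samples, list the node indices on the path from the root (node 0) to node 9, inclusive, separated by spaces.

1. q=(40,11) nearest=0 d=40 new=(6,8) → add node 1 parent=0 cost=6
2. q=(5,19) nearest=1 d=11 new=(5,14) → add node 2 parent=1 cost=12
3. q=(41,27) nearest=1 d=35 new=(12,14) → add node 3 parent=1 cost=12
4. q=(36,0) nearest=3 d=24 new=(18,8) → add node 4 parent=3 cost=18
5. q=(12,5) nearest=1 d=6 new=(12,5) → add node 5 parent=1 cost=12
6. q=(15,14) nearest=3 d=3 new=(15,14) → add node 6 parent=3 cost=15
7. q=(11,15) nearest=3 d=1 new=(11,15) → add node 7 parent=3 cost=13
8. q=(19,21) nearest=3 d=7 new=(18,20) → add node 8 parent=3 cost=18
9. q=(42,11) nearest=4 d=24 new=(24,11) → add node 9 parent=4 cost=24
10. q=(18,18) nearest=8 d=2 new=(18,18) → add node 10 parent=8 cost=20
11. q=(29,13) nearest=9 d=5 new=(29,13) → add node 11 parent=9 cost=29
12. q=(23,11) nearest=9 d=1 new=(23,11) → add node 12 parent=9 cost=25

Path: 0 1 3 4 9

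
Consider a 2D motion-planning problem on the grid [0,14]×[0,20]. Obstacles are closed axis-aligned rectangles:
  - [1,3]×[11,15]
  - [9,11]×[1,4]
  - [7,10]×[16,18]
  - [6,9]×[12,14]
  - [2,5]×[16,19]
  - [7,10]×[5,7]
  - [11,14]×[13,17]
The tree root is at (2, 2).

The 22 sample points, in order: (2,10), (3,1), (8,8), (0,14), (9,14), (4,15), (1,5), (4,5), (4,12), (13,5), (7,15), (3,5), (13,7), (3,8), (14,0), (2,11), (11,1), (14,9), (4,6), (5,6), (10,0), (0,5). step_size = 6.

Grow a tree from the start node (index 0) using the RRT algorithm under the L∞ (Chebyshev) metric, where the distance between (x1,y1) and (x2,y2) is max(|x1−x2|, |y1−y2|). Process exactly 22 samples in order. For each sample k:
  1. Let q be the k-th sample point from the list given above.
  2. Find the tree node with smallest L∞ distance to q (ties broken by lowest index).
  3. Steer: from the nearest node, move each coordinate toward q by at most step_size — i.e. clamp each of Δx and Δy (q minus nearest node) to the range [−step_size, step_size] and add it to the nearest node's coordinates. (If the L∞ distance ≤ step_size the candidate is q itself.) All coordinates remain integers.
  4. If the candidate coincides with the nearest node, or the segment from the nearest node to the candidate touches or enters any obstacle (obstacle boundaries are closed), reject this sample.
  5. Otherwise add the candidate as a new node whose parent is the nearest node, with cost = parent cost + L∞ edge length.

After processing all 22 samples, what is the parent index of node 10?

Parent of node 10: 4

1. q=(2,10) nearest=0 d=8 new=(2,8) → add node 1 parent=0 cost=6
2. q=(3,1) nearest=0 d=1 new=(3,1) → add node 2 parent=0 cost=1
3. q=(8,8) nearest=0 d=6 new=(8,8) → blocked by [7,10]×[5,7], reject
4. q=(0,14) nearest=1 d=6 new=(0,14) → blocked by [1,3]×[11,15], reject
5. q=(9,14) nearest=1 d=7 new=(8,14) → blocked by [6,9]×[12,14], reject
6. q=(4,15) nearest=1 d=7 new=(4,14) → blocked by [1,3]×[11,15], reject
7. q=(1,5) nearest=0 d=3 new=(1,5) → add node 3 parent=0 cost=3
8. q=(4,5) nearest=0 d=3 new=(4,5) → add node 4 parent=0 cost=3
9. q=(4,12) nearest=1 d=4 new=(4,12) → add node 5 parent=1 cost=10
10. q=(13,5) nearest=4 d=9 new=(10,5) → blocked by [7,10]×[5,7], reject
11. q=(7,15) nearest=5 d=3 new=(7,15) → blocked by [6,9]×[12,14], reject
12. q=(3,5) nearest=4 d=1 new=(3,5) → add node 6 parent=4 cost=4
13. q=(13,7) nearest=4 d=9 new=(10,7) → blocked by [7,10]×[5,7], reject
14. q=(3,8) nearest=1 d=1 new=(3,8) → add node 7 parent=1 cost=7
15. q=(14,0) nearest=4 d=10 new=(10,0) → add node 8 parent=4 cost=9
16. q=(2,11) nearest=5 d=2 new=(2,11) → blocked by [1,3]×[11,15], reject
17. q=(11,1) nearest=8 d=1 new=(11,1) → blocked by [9,11]×[1,4], reject
18. q=(14,9) nearest=8 d=9 new=(14,6) → blocked by [9,11]×[1,4], reject
19. q=(4,6) nearest=4 d=1 new=(4,6) → add node 9 parent=4 cost=4
20. q=(5,6) nearest=4 d=1 new=(5,6) → add node 10 parent=4 cost=4
21. q=(10,0) nearest=8 d=0 → coincident, reject
22. q=(0,5) nearest=3 d=1 new=(0,5) → add node 11 parent=3 cost=4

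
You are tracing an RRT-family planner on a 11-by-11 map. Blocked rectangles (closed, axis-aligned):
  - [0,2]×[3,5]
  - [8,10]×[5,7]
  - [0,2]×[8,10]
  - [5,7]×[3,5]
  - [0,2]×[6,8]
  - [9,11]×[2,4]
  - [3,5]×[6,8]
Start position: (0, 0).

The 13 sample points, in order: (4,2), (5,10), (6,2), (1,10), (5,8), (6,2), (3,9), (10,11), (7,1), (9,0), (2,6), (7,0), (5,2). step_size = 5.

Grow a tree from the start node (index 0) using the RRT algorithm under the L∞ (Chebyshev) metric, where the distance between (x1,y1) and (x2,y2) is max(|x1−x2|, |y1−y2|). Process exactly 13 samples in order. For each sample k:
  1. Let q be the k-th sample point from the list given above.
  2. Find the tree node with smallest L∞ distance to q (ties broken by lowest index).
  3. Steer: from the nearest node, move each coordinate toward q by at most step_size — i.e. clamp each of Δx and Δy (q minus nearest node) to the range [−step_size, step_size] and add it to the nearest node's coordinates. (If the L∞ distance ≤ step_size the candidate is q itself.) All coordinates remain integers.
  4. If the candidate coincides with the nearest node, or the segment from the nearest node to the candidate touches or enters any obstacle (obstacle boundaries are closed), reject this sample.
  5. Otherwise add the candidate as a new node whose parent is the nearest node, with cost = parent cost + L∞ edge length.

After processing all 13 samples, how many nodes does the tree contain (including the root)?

Node count: 7

1. q=(4,2) nearest=0 d=4 new=(4,2) → add node 1 parent=0 cost=4
2. q=(5,10) nearest=1 d=8 new=(5,7) → blocked by [3,5]×[6,8], reject
3. q=(6,2) nearest=1 d=2 new=(6,2) → add node 2 parent=1 cost=6
4. q=(1,10) nearest=1 d=8 new=(1,7) → blocked by [0,2]×[6,8], reject
5. q=(5,8) nearest=1 d=6 new=(5,7) → blocked by [3,5]×[6,8], reject
6. q=(6,2) nearest=2 d=0 → coincident, reject
7. q=(3,9) nearest=1 d=7 new=(3,7) → blocked by [3,5]×[6,8], reject
8. q=(10,11) nearest=1 d=9 new=(9,7) → blocked by [8,10]×[5,7], reject
9. q=(7,1) nearest=2 d=1 new=(7,1) → add node 3 parent=2 cost=7
10. q=(9,0) nearest=3 d=2 new=(9,0) → add node 4 parent=3 cost=9
11. q=(2,6) nearest=1 d=4 new=(2,6) → blocked by [0,2]×[6,8], reject
12. q=(7,0) nearest=3 d=1 new=(7,0) → add node 5 parent=3 cost=8
13. q=(5,2) nearest=1 d=1 new=(5,2) → add node 6 parent=1 cost=5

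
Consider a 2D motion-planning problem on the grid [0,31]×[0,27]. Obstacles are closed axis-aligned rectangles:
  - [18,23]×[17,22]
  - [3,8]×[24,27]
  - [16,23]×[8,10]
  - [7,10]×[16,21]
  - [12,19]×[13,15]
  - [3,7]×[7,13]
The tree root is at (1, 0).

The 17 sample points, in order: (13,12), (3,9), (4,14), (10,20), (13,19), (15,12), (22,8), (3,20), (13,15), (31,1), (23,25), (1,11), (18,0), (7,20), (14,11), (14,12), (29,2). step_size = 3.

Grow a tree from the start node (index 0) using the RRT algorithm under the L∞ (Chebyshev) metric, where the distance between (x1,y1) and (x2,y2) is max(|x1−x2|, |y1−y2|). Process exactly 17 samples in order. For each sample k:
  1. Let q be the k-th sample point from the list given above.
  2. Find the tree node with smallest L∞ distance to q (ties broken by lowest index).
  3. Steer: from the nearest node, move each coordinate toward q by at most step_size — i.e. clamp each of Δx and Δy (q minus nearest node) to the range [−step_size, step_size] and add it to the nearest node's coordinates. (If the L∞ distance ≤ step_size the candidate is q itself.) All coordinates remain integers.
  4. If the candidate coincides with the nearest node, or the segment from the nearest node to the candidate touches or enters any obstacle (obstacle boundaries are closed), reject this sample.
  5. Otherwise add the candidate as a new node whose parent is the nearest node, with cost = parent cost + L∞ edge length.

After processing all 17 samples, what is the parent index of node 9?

1. q=(13,12) nearest=0 d=12 new=(4,3) → add node 1 parent=0 cost=3
2. q=(3,9) nearest=1 d=6 new=(3,6) → add node 2 parent=1 cost=6
3. q=(4,14) nearest=2 d=8 new=(4,9) → blocked by [3,7]×[7,13], reject
4. q=(10,20) nearest=2 d=14 new=(6,9) → blocked by [3,7]×[7,13], reject
5. q=(13,19) nearest=2 d=13 new=(6,9) → blocked by [3,7]×[7,13], reject
6. q=(15,12) nearest=1 d=11 new=(7,6) → add node 3 parent=1 cost=6
7. q=(22,8) nearest=3 d=15 new=(10,8) → add node 4 parent=3 cost=9
8. q=(3,20) nearest=4 d=12 new=(7,11) → blocked by [3,7]×[7,13], reject
9. q=(13,15) nearest=4 d=7 new=(13,11) → add node 5 parent=4 cost=12
10. q=(31,1) nearest=5 d=18 new=(16,8) → blocked by [16,23]×[8,10], reject
11. q=(23,25) nearest=5 d=14 new=(16,14) → blocked by [12,19]×[13,15], reject
12. q=(1,11) nearest=2 d=5 new=(1,9) → add node 6 parent=2 cost=9
13. q=(18,0) nearest=4 d=8 new=(13,5) → add node 7 parent=4 cost=12
14. q=(7,20) nearest=5 d=9 new=(10,14) → add node 8 parent=5 cost=15
15. q=(14,11) nearest=5 d=1 new=(14,11) → add node 9 parent=5 cost=13
16. q=(14,12) nearest=5 d=1 new=(14,12) → add node 10 parent=5 cost=13
17. q=(29,2) nearest=9 d=15 new=(17,8) → blocked by [16,23]×[8,10], reject

Parent of node 9: 5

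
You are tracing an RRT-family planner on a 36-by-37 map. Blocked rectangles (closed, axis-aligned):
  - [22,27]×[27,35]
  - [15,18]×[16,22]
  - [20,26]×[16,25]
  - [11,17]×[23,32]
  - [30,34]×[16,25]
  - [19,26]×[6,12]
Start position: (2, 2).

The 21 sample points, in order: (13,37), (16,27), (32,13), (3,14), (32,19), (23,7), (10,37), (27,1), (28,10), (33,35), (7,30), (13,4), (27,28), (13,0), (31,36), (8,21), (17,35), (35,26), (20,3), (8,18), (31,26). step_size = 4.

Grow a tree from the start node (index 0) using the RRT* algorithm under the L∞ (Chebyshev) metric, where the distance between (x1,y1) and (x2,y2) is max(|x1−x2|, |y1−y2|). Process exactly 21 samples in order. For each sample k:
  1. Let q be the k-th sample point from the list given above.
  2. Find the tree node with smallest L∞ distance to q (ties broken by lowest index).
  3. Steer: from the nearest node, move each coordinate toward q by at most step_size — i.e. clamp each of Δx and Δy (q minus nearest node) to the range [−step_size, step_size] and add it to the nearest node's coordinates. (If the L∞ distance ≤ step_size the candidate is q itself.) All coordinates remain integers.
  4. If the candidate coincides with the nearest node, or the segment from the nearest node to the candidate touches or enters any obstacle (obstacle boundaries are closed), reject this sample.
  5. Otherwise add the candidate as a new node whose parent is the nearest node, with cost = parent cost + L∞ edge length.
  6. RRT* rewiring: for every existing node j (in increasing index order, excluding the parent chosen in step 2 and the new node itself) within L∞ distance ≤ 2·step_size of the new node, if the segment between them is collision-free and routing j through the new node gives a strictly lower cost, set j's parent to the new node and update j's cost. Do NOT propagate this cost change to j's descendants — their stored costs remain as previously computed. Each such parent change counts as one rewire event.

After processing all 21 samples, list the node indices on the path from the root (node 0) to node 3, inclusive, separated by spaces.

Path: 0 1 2 3

1. q=(13,37) nearest=0 d=35 new=(6,6) → add node 1 parent=0 cost=4
2. q=(16,27) nearest=1 d=21 new=(10,10) → add node 2 parent=1 cost=8
3. q=(32,13) nearest=2 d=22 new=(14,13) → add node 3 parent=2 cost=12
4. q=(3,14) nearest=2 d=7 new=(6,14) → add node 4 parent=2 cost=12
5. q=(32,19) nearest=3 d=18 new=(18,17) → blocked by [15,18]×[16,22], reject
6. q=(23,7) nearest=3 d=9 new=(18,9) → add node 5 parent=3 cost=16
7. q=(10,37) nearest=4 d=23 new=(10,18) → add node 6 parent=4 cost=16
8. q=(27,1) nearest=5 d=9 new=(22,5) → blocked by [19,26]×[6,12], reject
9. q=(28,10) nearest=5 d=10 new=(22,10) → blocked by [19,26]×[6,12], reject
10. q=(33,35) nearest=3 d=22 new=(18,17) → blocked by [15,18]×[16,22], reject
11. q=(7,30) nearest=6 d=12 new=(7,22) → add node 7 parent=6 cost=20
12. q=(13,4) nearest=5 d=5 new=(14,5) → add node 8 parent=5 cost=20
13. q=(27,28) nearest=3 d=15 new=(18,17) → blocked by [15,18]×[16,22], reject
14. q=(13,0) nearest=8 d=5 new=(13,1) → add node 9 parent=8 cost=24
15. q=(31,36) nearest=6 d=21 new=(14,22) → add node 10 parent=6 cost=20
16. q=(8,21) nearest=7 d=1 new=(8,21) → add node 11 parent=7 cost=21
17. q=(17,35) nearest=7 d=13 new=(11,26) → blocked by [11,17]×[23,32], reject
18. q=(35,26) nearest=5 d=17 new=(22,13) → blocked by [19,26]×[6,12], reject
19. q=(20,3) nearest=5 d=6 new=(20,5) → blocked by [19,26]×[6,12], reject
20. q=(8,18) nearest=6 d=2 new=(8,18) → add node 12 parent=6 cost=18
21. q=(31,26) nearest=3 d=17 new=(18,17) → blocked by [15,18]×[16,22], reject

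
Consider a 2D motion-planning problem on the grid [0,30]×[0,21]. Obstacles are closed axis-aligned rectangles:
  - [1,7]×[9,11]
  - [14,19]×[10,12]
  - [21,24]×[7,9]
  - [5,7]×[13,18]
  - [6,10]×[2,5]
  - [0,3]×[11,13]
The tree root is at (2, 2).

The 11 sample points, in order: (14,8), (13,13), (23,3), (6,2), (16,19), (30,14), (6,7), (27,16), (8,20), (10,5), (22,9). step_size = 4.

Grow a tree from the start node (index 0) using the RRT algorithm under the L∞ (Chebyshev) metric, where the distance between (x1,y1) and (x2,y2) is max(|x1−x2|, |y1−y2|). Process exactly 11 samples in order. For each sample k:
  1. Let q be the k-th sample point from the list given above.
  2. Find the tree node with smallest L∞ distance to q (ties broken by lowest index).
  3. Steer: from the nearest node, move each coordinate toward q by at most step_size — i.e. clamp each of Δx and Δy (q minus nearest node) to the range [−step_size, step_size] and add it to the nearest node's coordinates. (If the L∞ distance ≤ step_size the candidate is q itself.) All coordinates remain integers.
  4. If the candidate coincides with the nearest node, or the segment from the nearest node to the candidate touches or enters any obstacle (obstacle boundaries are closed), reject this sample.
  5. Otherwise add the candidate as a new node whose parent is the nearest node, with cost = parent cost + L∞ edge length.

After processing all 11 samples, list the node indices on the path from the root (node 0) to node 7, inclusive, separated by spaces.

1. q=(14,8) nearest=0 d=12 new=(6,6) → add node 1 parent=0 cost=4
2. q=(13,13) nearest=1 d=7 new=(10,10) → add node 2 parent=1 cost=8
3. q=(23,3) nearest=2 d=13 new=(14,6) → add node 3 parent=2 cost=12
4. q=(6,2) nearest=0 d=4 new=(6,2) → blocked by [6,10]×[2,5], reject
5. q=(16,19) nearest=2 d=9 new=(14,14) → add node 4 parent=2 cost=12
6. q=(30,14) nearest=3 d=16 new=(18,10) → blocked by [14,19]×[10,12], reject
7. q=(6,7) nearest=1 d=1 new=(6,7) → add node 5 parent=1 cost=5
8. q=(27,16) nearest=3 d=13 new=(18,10) → blocked by [14,19]×[10,12], reject
9. q=(8,20) nearest=4 d=6 new=(10,18) → add node 6 parent=4 cost=16
10. q=(10,5) nearest=1 d=4 new=(10,5) → blocked by [6,10]×[2,5], reject
11. q=(22,9) nearest=3 d=8 new=(18,9) → add node 7 parent=3 cost=16

Path: 0 1 2 3 7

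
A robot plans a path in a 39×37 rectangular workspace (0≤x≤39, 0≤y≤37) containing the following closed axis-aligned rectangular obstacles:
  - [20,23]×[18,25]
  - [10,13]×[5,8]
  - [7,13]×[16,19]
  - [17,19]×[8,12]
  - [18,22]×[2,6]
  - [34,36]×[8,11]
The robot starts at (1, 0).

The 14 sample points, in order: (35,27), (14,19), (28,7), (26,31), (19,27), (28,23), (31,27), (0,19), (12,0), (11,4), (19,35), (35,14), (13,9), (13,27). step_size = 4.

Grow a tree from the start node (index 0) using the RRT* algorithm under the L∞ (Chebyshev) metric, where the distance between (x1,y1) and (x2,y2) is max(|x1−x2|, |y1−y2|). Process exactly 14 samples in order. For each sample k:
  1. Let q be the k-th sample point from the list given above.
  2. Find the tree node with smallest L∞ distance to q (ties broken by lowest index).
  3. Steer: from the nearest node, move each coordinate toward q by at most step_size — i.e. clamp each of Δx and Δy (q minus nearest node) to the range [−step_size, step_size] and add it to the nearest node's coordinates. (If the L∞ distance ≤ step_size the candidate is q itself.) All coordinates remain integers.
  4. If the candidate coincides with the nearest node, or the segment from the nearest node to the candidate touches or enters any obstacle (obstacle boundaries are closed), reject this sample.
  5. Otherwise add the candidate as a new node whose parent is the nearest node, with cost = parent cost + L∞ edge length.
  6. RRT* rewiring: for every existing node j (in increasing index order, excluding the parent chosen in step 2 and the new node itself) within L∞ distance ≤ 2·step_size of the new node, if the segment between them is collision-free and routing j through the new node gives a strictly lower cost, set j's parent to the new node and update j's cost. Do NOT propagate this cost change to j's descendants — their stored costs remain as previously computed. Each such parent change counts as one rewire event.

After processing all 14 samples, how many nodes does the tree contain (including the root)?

Node count: 10

1. q=(35,27) nearest=0 d=34 new=(5,4) → add node 1 parent=0 cost=4
2. q=(14,19) nearest=1 d=15 new=(9,8) → add node 2 parent=1 cost=8
3. q=(28,7) nearest=2 d=19 new=(13,7) → blocked by [10,13]×[5,8], reject
4. q=(26,31) nearest=2 d=23 new=(13,12) → add node 3 parent=2 cost=12
5. q=(19,27) nearest=3 d=15 new=(17,16) → add node 4 parent=3 cost=16
6. q=(28,23) nearest=4 d=11 new=(21,20) → blocked by [20,23]×[18,25], reject
7. q=(31,27) nearest=4 d=14 new=(21,20) → blocked by [20,23]×[18,25], reject
8. q=(0,19) nearest=2 d=11 new=(5,12) → add node 5 parent=2 cost=12
9. q=(12,0) nearest=1 d=7 new=(9,0) → add node 6 parent=1 cost=8
10. q=(11,4) nearest=2 d=4 new=(11,4) → blocked by [10,13]×[5,8], reject
11. q=(19,35) nearest=4 d=19 new=(19,20) → add node 7 parent=4 cost=20
12. q=(35,14) nearest=7 d=16 new=(23,16) → blocked by [20,23]×[18,25], reject
13. q=(13,9) nearest=3 d=3 new=(13,9) → add node 8 parent=3 cost=15
14. q=(13,27) nearest=7 d=7 new=(15,24) → add node 9 parent=7 cost=24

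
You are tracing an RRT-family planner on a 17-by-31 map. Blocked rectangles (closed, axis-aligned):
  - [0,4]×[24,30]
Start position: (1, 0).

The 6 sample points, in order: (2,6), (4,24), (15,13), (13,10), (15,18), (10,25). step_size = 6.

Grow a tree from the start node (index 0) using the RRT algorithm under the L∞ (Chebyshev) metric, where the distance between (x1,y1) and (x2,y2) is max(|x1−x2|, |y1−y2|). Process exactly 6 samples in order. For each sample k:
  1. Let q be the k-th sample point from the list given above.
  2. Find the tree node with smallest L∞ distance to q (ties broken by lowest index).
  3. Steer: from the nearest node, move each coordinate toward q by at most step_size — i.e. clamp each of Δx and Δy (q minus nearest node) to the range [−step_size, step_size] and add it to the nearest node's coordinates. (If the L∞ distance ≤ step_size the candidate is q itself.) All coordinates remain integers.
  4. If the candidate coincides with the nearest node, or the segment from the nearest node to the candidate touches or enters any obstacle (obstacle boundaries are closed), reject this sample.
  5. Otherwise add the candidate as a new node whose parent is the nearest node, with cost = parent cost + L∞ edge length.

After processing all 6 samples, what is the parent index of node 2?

1. q=(2,6) nearest=0 d=6 new=(2,6) → add node 1 parent=0 cost=6
2. q=(4,24) nearest=1 d=18 new=(4,12) → add node 2 parent=1 cost=12
3. q=(15,13) nearest=2 d=11 new=(10,13) → add node 3 parent=2 cost=18
4. q=(13,10) nearest=3 d=3 new=(13,10) → add node 4 parent=3 cost=21
5. q=(15,18) nearest=3 d=5 new=(15,18) → add node 5 parent=3 cost=23
6. q=(10,25) nearest=5 d=7 new=(10,24) → add node 6 parent=5 cost=29

Parent of node 2: 1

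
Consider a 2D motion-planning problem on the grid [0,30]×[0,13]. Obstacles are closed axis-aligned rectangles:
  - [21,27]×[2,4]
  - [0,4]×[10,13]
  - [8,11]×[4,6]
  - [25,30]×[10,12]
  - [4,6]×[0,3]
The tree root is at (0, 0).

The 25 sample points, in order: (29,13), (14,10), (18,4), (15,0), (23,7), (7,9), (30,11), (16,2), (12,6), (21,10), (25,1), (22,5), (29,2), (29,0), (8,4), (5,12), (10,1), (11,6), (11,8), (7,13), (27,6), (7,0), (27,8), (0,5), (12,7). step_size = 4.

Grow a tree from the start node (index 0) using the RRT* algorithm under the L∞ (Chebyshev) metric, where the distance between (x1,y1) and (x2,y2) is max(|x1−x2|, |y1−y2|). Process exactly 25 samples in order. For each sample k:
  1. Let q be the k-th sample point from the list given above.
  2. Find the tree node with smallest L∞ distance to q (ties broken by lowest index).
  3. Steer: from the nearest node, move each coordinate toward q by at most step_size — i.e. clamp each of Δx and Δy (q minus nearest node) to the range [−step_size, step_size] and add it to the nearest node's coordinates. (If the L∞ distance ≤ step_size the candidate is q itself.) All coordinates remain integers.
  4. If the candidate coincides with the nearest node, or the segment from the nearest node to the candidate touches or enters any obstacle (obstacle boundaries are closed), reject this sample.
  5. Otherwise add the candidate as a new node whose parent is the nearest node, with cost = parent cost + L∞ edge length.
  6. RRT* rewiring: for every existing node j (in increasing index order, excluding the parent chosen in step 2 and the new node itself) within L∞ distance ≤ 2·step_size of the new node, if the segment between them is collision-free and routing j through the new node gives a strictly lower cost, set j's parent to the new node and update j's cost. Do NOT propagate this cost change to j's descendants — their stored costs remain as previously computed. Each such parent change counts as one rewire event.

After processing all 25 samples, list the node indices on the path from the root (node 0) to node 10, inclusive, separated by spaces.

1. q=(29,13) nearest=0 d=29 new=(4,4) → add node 1 parent=0 cost=4
2. q=(14,10) nearest=1 d=10 new=(8,8) → add node 2 parent=1 cost=8
3. q=(18,4) nearest=2 d=10 new=(12,4) → blocked by [8,11]×[4,6], reject
4. q=(15,0) nearest=2 d=8 new=(12,4) → blocked by [8,11]×[4,6], reject
5. q=(23,7) nearest=2 d=15 new=(12,7) → add node 3 parent=2 cost=12
6. q=(7,9) nearest=2 d=1 new=(7,9) → add node 4 parent=2 cost=9
7. q=(30,11) nearest=3 d=18 new=(16,11) → add node 5 parent=3 cost=16
8. q=(16,2) nearest=3 d=5 new=(16,3) → add node 6 parent=3 cost=16
9. q=(12,6) nearest=3 d=1 new=(12,6) → add node 7 parent=3 cost=13
10. q=(21,10) nearest=5 d=5 new=(20,10) → add node 8 parent=5 cost=20
11. q=(25,1) nearest=6 d=9 new=(20,1) → add node 9 parent=6 cost=20
12. q=(22,5) nearest=9 d=4 new=(22,5) → blocked by [21,27]×[2,4], reject
13. q=(29,2) nearest=8 d=9 new=(24,6) → add node 10 parent=8 cost=24
14. q=(29,0) nearest=10 d=6 new=(28,2) → blocked by [21,27]×[2,4], reject
15. q=(8,4) nearest=1 d=4 new=(8,4) → blocked by [8,11]×[4,6], reject
16. q=(5,12) nearest=4 d=3 new=(5,12) → add node 11 parent=4 cost=12
17. q=(10,1) nearest=7 d=5 new=(10,2) → blocked by [8,11]×[4,6], reject
18. q=(11,6) nearest=3 d=1 new=(11,6) → blocked by [8,11]×[4,6], reject
19. q=(11,8) nearest=3 d=1 new=(11,8) → add node 12 parent=3 cost=13
20. q=(7,13) nearest=11 d=2 new=(7,13) → add node 13 parent=11 cost=14
21. q=(27,6) nearest=10 d=3 new=(27,6) → add node 14 parent=10 cost=27
22. q=(7,0) nearest=1 d=4 new=(7,0) → blocked by [4,6]×[0,3], reject
23. q=(27,8) nearest=14 d=2 new=(27,8) → add node 15 parent=14 cost=29
24. q=(0,5) nearest=1 d=4 new=(0,5) → add node 16 parent=1 cost=8
25. q=(12,7) nearest=3 d=0 → coincident, reject

Path: 0 1 2 3 5 8 10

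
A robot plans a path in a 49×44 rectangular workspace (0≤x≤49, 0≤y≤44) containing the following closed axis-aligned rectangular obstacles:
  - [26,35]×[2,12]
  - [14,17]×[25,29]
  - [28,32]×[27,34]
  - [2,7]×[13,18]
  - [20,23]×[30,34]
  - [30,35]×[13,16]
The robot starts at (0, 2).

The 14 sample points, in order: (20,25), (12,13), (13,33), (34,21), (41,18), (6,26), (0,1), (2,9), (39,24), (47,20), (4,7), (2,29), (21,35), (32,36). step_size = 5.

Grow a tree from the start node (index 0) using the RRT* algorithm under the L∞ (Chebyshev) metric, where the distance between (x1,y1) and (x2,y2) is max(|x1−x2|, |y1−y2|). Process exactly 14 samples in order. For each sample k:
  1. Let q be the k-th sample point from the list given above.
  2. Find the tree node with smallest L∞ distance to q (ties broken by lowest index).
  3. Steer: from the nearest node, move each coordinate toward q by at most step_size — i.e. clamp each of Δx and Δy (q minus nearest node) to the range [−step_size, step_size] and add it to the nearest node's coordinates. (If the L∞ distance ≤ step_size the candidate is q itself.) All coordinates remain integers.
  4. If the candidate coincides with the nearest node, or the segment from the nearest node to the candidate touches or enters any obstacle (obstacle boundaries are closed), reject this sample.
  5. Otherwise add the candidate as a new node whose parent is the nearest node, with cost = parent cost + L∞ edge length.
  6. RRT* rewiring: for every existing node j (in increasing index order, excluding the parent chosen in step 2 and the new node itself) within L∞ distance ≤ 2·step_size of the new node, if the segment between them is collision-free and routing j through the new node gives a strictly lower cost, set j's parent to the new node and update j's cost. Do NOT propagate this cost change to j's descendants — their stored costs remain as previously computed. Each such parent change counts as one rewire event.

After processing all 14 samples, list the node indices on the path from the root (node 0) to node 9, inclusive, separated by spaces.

Path: 0 1 2 3 4 5 9

1. q=(20,25) nearest=0 d=23 new=(5,7) → add node 1 parent=0 cost=5
2. q=(12,13) nearest=1 d=7 new=(10,12) → add node 2 parent=1 cost=10
3. q=(13,33) nearest=2 d=21 new=(13,17) → add node 3 parent=2 cost=15
4. q=(34,21) nearest=3 d=21 new=(18,21) → add node 4 parent=3 cost=20
5. q=(41,18) nearest=4 d=23 new=(23,18) → add node 5 parent=4 cost=25
6. q=(6,26) nearest=3 d=9 new=(8,22) → add node 6 parent=3 cost=20
7. q=(0,1) nearest=0 d=1 new=(0,1) → add node 7 parent=0 cost=1
8. q=(2,9) nearest=1 d=3 new=(2,9) → add node 8 parent=1 cost=8
9. q=(39,24) nearest=5 d=16 new=(28,23) → add node 9 parent=5 cost=30
10. q=(47,20) nearest=9 d=19 new=(33,20) → add node 10 parent=9 cost=35
11. q=(4,7) nearest=1 d=1 new=(4,7) → add node 11 parent=1 cost=6
12. q=(2,29) nearest=6 d=7 new=(3,27) → add node 12 parent=6 cost=25
13. q=(21,35) nearest=9 d=12 new=(23,28) → add node 13 parent=9 cost=35
14. q=(32,36) nearest=13 d=9 new=(28,33) → blocked by [28,32]×[27,34], reject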